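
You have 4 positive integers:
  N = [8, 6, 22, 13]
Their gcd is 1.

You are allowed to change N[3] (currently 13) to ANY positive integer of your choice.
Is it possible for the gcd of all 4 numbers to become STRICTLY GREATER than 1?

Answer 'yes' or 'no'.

Answer: yes

Derivation:
Current gcd = 1
gcd of all OTHER numbers (without N[3]=13): gcd([8, 6, 22]) = 2
The new gcd after any change is gcd(2, new_value).
This can be at most 2.
Since 2 > old gcd 1, the gcd CAN increase (e.g., set N[3] = 2).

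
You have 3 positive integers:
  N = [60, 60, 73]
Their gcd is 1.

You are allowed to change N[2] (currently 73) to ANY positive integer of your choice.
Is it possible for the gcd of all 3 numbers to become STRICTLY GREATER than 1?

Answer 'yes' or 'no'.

Current gcd = 1
gcd of all OTHER numbers (without N[2]=73): gcd([60, 60]) = 60
The new gcd after any change is gcd(60, new_value).
This can be at most 60.
Since 60 > old gcd 1, the gcd CAN increase (e.g., set N[2] = 60).

Answer: yes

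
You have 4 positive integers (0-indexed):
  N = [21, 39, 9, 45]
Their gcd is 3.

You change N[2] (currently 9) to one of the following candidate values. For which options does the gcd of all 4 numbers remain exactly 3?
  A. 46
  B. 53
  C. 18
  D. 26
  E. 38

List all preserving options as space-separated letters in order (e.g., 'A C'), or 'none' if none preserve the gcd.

Answer: C

Derivation:
Old gcd = 3; gcd of others (without N[2]) = 3
New gcd for candidate v: gcd(3, v). Preserves old gcd iff gcd(3, v) = 3.
  Option A: v=46, gcd(3,46)=1 -> changes
  Option B: v=53, gcd(3,53)=1 -> changes
  Option C: v=18, gcd(3,18)=3 -> preserves
  Option D: v=26, gcd(3,26)=1 -> changes
  Option E: v=38, gcd(3,38)=1 -> changes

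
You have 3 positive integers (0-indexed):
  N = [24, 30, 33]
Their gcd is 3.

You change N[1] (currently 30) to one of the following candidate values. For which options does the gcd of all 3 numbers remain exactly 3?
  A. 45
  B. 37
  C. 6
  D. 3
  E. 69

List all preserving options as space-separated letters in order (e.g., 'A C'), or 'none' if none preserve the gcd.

Answer: A C D E

Derivation:
Old gcd = 3; gcd of others (without N[1]) = 3
New gcd for candidate v: gcd(3, v). Preserves old gcd iff gcd(3, v) = 3.
  Option A: v=45, gcd(3,45)=3 -> preserves
  Option B: v=37, gcd(3,37)=1 -> changes
  Option C: v=6, gcd(3,6)=3 -> preserves
  Option D: v=3, gcd(3,3)=3 -> preserves
  Option E: v=69, gcd(3,69)=3 -> preserves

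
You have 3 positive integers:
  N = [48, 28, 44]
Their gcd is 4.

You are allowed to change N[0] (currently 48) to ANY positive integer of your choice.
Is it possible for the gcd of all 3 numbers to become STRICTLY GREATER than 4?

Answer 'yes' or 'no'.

Answer: no

Derivation:
Current gcd = 4
gcd of all OTHER numbers (without N[0]=48): gcd([28, 44]) = 4
The new gcd after any change is gcd(4, new_value).
This can be at most 4.
Since 4 = old gcd 4, the gcd can only stay the same or decrease.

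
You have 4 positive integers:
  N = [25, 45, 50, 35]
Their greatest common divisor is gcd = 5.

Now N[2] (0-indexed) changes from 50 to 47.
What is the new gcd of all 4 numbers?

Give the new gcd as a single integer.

Numbers: [25, 45, 50, 35], gcd = 5
Change: index 2, 50 -> 47
gcd of the OTHER numbers (without index 2): gcd([25, 45, 35]) = 5
New gcd = gcd(g_others, new_val) = gcd(5, 47) = 1

Answer: 1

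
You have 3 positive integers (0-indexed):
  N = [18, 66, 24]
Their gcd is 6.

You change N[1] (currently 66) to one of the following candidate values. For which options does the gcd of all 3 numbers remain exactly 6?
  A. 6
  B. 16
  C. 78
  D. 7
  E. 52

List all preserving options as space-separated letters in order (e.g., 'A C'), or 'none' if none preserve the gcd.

Answer: A C

Derivation:
Old gcd = 6; gcd of others (without N[1]) = 6
New gcd for candidate v: gcd(6, v). Preserves old gcd iff gcd(6, v) = 6.
  Option A: v=6, gcd(6,6)=6 -> preserves
  Option B: v=16, gcd(6,16)=2 -> changes
  Option C: v=78, gcd(6,78)=6 -> preserves
  Option D: v=7, gcd(6,7)=1 -> changes
  Option E: v=52, gcd(6,52)=2 -> changes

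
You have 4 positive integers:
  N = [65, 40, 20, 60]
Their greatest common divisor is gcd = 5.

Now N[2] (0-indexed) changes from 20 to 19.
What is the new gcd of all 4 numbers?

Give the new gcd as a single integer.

Answer: 1

Derivation:
Numbers: [65, 40, 20, 60], gcd = 5
Change: index 2, 20 -> 19
gcd of the OTHER numbers (without index 2): gcd([65, 40, 60]) = 5
New gcd = gcd(g_others, new_val) = gcd(5, 19) = 1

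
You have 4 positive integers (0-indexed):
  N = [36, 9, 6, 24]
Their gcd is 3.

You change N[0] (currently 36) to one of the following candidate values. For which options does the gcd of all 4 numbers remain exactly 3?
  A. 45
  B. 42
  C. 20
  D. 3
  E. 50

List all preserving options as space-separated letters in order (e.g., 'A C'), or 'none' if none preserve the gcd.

Answer: A B D

Derivation:
Old gcd = 3; gcd of others (without N[0]) = 3
New gcd for candidate v: gcd(3, v). Preserves old gcd iff gcd(3, v) = 3.
  Option A: v=45, gcd(3,45)=3 -> preserves
  Option B: v=42, gcd(3,42)=3 -> preserves
  Option C: v=20, gcd(3,20)=1 -> changes
  Option D: v=3, gcd(3,3)=3 -> preserves
  Option E: v=50, gcd(3,50)=1 -> changes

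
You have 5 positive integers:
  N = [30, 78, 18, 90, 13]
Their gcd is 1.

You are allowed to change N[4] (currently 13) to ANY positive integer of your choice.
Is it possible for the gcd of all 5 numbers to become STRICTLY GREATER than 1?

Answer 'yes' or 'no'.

Current gcd = 1
gcd of all OTHER numbers (without N[4]=13): gcd([30, 78, 18, 90]) = 6
The new gcd after any change is gcd(6, new_value).
This can be at most 6.
Since 6 > old gcd 1, the gcd CAN increase (e.g., set N[4] = 6).

Answer: yes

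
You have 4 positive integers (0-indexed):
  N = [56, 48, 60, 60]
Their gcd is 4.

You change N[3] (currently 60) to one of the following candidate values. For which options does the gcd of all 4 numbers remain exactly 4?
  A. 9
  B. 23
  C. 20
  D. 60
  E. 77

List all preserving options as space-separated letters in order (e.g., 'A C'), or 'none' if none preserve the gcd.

Answer: C D

Derivation:
Old gcd = 4; gcd of others (without N[3]) = 4
New gcd for candidate v: gcd(4, v). Preserves old gcd iff gcd(4, v) = 4.
  Option A: v=9, gcd(4,9)=1 -> changes
  Option B: v=23, gcd(4,23)=1 -> changes
  Option C: v=20, gcd(4,20)=4 -> preserves
  Option D: v=60, gcd(4,60)=4 -> preserves
  Option E: v=77, gcd(4,77)=1 -> changes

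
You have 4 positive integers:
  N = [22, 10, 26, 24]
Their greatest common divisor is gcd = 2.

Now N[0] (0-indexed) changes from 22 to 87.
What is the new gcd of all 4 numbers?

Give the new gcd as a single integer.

Answer: 1

Derivation:
Numbers: [22, 10, 26, 24], gcd = 2
Change: index 0, 22 -> 87
gcd of the OTHER numbers (without index 0): gcd([10, 26, 24]) = 2
New gcd = gcd(g_others, new_val) = gcd(2, 87) = 1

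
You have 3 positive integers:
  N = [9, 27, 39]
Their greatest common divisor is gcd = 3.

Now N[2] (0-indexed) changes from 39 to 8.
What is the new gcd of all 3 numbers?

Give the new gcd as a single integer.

Numbers: [9, 27, 39], gcd = 3
Change: index 2, 39 -> 8
gcd of the OTHER numbers (without index 2): gcd([9, 27]) = 9
New gcd = gcd(g_others, new_val) = gcd(9, 8) = 1

Answer: 1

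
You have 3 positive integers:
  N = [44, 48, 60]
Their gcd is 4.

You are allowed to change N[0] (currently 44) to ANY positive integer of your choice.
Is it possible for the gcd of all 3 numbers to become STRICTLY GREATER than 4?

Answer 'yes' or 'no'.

Answer: yes

Derivation:
Current gcd = 4
gcd of all OTHER numbers (without N[0]=44): gcd([48, 60]) = 12
The new gcd after any change is gcd(12, new_value).
This can be at most 12.
Since 12 > old gcd 4, the gcd CAN increase (e.g., set N[0] = 12).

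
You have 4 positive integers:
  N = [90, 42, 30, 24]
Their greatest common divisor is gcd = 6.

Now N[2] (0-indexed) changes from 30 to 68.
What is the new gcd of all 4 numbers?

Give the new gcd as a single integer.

Answer: 2

Derivation:
Numbers: [90, 42, 30, 24], gcd = 6
Change: index 2, 30 -> 68
gcd of the OTHER numbers (without index 2): gcd([90, 42, 24]) = 6
New gcd = gcd(g_others, new_val) = gcd(6, 68) = 2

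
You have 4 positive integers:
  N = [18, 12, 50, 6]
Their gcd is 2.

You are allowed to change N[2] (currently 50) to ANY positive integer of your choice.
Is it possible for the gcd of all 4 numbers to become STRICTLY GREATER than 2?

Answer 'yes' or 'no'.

Current gcd = 2
gcd of all OTHER numbers (without N[2]=50): gcd([18, 12, 6]) = 6
The new gcd after any change is gcd(6, new_value).
This can be at most 6.
Since 6 > old gcd 2, the gcd CAN increase (e.g., set N[2] = 6).

Answer: yes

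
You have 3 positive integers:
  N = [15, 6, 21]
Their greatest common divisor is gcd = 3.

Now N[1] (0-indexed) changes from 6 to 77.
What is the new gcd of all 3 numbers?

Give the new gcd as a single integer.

Answer: 1

Derivation:
Numbers: [15, 6, 21], gcd = 3
Change: index 1, 6 -> 77
gcd of the OTHER numbers (without index 1): gcd([15, 21]) = 3
New gcd = gcd(g_others, new_val) = gcd(3, 77) = 1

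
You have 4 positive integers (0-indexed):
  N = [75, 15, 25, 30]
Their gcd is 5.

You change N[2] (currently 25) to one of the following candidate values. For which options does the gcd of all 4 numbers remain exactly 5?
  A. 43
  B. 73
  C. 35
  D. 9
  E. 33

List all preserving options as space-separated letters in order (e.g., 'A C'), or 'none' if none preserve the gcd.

Old gcd = 5; gcd of others (without N[2]) = 15
New gcd for candidate v: gcd(15, v). Preserves old gcd iff gcd(15, v) = 5.
  Option A: v=43, gcd(15,43)=1 -> changes
  Option B: v=73, gcd(15,73)=1 -> changes
  Option C: v=35, gcd(15,35)=5 -> preserves
  Option D: v=9, gcd(15,9)=3 -> changes
  Option E: v=33, gcd(15,33)=3 -> changes

Answer: C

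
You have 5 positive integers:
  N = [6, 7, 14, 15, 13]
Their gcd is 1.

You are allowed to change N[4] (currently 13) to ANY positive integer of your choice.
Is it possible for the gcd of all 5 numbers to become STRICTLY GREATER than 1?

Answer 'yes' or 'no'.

Current gcd = 1
gcd of all OTHER numbers (without N[4]=13): gcd([6, 7, 14, 15]) = 1
The new gcd after any change is gcd(1, new_value).
This can be at most 1.
Since 1 = old gcd 1, the gcd can only stay the same or decrease.

Answer: no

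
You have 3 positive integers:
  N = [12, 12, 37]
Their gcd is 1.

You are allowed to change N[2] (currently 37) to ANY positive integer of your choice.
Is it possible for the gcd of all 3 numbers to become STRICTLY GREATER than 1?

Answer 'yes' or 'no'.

Current gcd = 1
gcd of all OTHER numbers (without N[2]=37): gcd([12, 12]) = 12
The new gcd after any change is gcd(12, new_value).
This can be at most 12.
Since 12 > old gcd 1, the gcd CAN increase (e.g., set N[2] = 12).

Answer: yes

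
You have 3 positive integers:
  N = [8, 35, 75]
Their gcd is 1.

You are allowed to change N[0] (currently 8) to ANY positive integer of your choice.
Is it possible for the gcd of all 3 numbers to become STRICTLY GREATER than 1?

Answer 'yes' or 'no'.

Current gcd = 1
gcd of all OTHER numbers (without N[0]=8): gcd([35, 75]) = 5
The new gcd after any change is gcd(5, new_value).
This can be at most 5.
Since 5 > old gcd 1, the gcd CAN increase (e.g., set N[0] = 5).

Answer: yes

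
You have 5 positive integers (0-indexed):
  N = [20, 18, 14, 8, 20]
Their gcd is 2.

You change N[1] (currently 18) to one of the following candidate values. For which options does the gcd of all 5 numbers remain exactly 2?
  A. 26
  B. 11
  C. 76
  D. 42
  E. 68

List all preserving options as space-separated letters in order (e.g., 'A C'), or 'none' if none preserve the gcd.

Answer: A C D E

Derivation:
Old gcd = 2; gcd of others (without N[1]) = 2
New gcd for candidate v: gcd(2, v). Preserves old gcd iff gcd(2, v) = 2.
  Option A: v=26, gcd(2,26)=2 -> preserves
  Option B: v=11, gcd(2,11)=1 -> changes
  Option C: v=76, gcd(2,76)=2 -> preserves
  Option D: v=42, gcd(2,42)=2 -> preserves
  Option E: v=68, gcd(2,68)=2 -> preserves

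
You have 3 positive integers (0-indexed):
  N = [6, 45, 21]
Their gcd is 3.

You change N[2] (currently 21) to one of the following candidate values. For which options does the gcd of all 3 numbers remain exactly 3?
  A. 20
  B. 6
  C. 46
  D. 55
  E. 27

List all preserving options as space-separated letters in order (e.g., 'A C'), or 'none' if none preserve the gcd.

Old gcd = 3; gcd of others (without N[2]) = 3
New gcd for candidate v: gcd(3, v). Preserves old gcd iff gcd(3, v) = 3.
  Option A: v=20, gcd(3,20)=1 -> changes
  Option B: v=6, gcd(3,6)=3 -> preserves
  Option C: v=46, gcd(3,46)=1 -> changes
  Option D: v=55, gcd(3,55)=1 -> changes
  Option E: v=27, gcd(3,27)=3 -> preserves

Answer: B E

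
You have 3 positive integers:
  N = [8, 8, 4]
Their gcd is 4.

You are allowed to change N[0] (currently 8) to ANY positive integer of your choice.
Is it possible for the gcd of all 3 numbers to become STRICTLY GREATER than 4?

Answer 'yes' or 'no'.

Answer: no

Derivation:
Current gcd = 4
gcd of all OTHER numbers (without N[0]=8): gcd([8, 4]) = 4
The new gcd after any change is gcd(4, new_value).
This can be at most 4.
Since 4 = old gcd 4, the gcd can only stay the same or decrease.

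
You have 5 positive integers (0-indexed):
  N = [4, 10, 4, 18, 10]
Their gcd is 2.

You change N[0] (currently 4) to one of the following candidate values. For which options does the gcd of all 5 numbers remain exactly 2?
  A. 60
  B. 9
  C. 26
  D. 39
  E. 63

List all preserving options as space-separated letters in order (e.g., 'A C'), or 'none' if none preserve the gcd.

Answer: A C

Derivation:
Old gcd = 2; gcd of others (without N[0]) = 2
New gcd for candidate v: gcd(2, v). Preserves old gcd iff gcd(2, v) = 2.
  Option A: v=60, gcd(2,60)=2 -> preserves
  Option B: v=9, gcd(2,9)=1 -> changes
  Option C: v=26, gcd(2,26)=2 -> preserves
  Option D: v=39, gcd(2,39)=1 -> changes
  Option E: v=63, gcd(2,63)=1 -> changes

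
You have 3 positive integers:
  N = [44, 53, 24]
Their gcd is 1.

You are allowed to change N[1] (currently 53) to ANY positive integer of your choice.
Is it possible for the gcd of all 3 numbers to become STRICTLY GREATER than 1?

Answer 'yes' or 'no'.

Answer: yes

Derivation:
Current gcd = 1
gcd of all OTHER numbers (without N[1]=53): gcd([44, 24]) = 4
The new gcd after any change is gcd(4, new_value).
This can be at most 4.
Since 4 > old gcd 1, the gcd CAN increase (e.g., set N[1] = 4).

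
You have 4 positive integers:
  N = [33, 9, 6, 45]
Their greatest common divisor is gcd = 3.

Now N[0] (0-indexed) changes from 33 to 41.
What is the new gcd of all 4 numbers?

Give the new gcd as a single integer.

Answer: 1

Derivation:
Numbers: [33, 9, 6, 45], gcd = 3
Change: index 0, 33 -> 41
gcd of the OTHER numbers (without index 0): gcd([9, 6, 45]) = 3
New gcd = gcd(g_others, new_val) = gcd(3, 41) = 1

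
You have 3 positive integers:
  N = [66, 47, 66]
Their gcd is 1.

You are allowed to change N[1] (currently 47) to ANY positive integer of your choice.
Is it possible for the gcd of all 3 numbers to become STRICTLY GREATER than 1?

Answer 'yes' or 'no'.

Current gcd = 1
gcd of all OTHER numbers (without N[1]=47): gcd([66, 66]) = 66
The new gcd after any change is gcd(66, new_value).
This can be at most 66.
Since 66 > old gcd 1, the gcd CAN increase (e.g., set N[1] = 66).

Answer: yes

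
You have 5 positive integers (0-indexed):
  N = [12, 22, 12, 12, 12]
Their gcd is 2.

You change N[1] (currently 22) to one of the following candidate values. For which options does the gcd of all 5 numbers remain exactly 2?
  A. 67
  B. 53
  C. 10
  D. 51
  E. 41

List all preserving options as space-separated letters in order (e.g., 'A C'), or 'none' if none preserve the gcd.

Old gcd = 2; gcd of others (without N[1]) = 12
New gcd for candidate v: gcd(12, v). Preserves old gcd iff gcd(12, v) = 2.
  Option A: v=67, gcd(12,67)=1 -> changes
  Option B: v=53, gcd(12,53)=1 -> changes
  Option C: v=10, gcd(12,10)=2 -> preserves
  Option D: v=51, gcd(12,51)=3 -> changes
  Option E: v=41, gcd(12,41)=1 -> changes

Answer: C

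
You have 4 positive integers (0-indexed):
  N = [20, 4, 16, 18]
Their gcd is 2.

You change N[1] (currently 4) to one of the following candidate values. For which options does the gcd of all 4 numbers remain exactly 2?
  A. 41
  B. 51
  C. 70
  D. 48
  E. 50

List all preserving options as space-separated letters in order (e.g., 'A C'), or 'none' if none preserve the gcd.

Answer: C D E

Derivation:
Old gcd = 2; gcd of others (without N[1]) = 2
New gcd for candidate v: gcd(2, v). Preserves old gcd iff gcd(2, v) = 2.
  Option A: v=41, gcd(2,41)=1 -> changes
  Option B: v=51, gcd(2,51)=1 -> changes
  Option C: v=70, gcd(2,70)=2 -> preserves
  Option D: v=48, gcd(2,48)=2 -> preserves
  Option E: v=50, gcd(2,50)=2 -> preserves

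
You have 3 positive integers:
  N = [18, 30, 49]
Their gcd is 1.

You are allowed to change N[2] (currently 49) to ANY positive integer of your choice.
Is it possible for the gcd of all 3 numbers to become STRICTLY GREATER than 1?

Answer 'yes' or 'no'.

Answer: yes

Derivation:
Current gcd = 1
gcd of all OTHER numbers (without N[2]=49): gcd([18, 30]) = 6
The new gcd after any change is gcd(6, new_value).
This can be at most 6.
Since 6 > old gcd 1, the gcd CAN increase (e.g., set N[2] = 6).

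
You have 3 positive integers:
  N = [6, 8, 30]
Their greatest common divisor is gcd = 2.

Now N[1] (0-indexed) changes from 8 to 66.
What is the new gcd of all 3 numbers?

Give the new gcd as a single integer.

Answer: 6

Derivation:
Numbers: [6, 8, 30], gcd = 2
Change: index 1, 8 -> 66
gcd of the OTHER numbers (without index 1): gcd([6, 30]) = 6
New gcd = gcd(g_others, new_val) = gcd(6, 66) = 6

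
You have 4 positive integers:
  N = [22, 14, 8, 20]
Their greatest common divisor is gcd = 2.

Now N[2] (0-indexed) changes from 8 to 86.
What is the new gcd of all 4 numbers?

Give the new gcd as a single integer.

Numbers: [22, 14, 8, 20], gcd = 2
Change: index 2, 8 -> 86
gcd of the OTHER numbers (without index 2): gcd([22, 14, 20]) = 2
New gcd = gcd(g_others, new_val) = gcd(2, 86) = 2

Answer: 2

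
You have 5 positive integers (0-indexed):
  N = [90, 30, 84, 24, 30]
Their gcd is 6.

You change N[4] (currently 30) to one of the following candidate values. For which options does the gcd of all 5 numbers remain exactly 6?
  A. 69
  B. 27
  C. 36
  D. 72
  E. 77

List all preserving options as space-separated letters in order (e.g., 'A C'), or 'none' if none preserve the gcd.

Answer: C D

Derivation:
Old gcd = 6; gcd of others (without N[4]) = 6
New gcd for candidate v: gcd(6, v). Preserves old gcd iff gcd(6, v) = 6.
  Option A: v=69, gcd(6,69)=3 -> changes
  Option B: v=27, gcd(6,27)=3 -> changes
  Option C: v=36, gcd(6,36)=6 -> preserves
  Option D: v=72, gcd(6,72)=6 -> preserves
  Option E: v=77, gcd(6,77)=1 -> changes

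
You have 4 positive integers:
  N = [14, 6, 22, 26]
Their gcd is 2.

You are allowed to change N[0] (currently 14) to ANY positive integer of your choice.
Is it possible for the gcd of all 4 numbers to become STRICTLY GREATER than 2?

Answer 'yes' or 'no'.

Current gcd = 2
gcd of all OTHER numbers (without N[0]=14): gcd([6, 22, 26]) = 2
The new gcd after any change is gcd(2, new_value).
This can be at most 2.
Since 2 = old gcd 2, the gcd can only stay the same or decrease.

Answer: no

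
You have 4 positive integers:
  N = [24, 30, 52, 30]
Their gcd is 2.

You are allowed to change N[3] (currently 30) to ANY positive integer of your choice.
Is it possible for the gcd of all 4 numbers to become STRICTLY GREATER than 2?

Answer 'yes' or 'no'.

Current gcd = 2
gcd of all OTHER numbers (without N[3]=30): gcd([24, 30, 52]) = 2
The new gcd after any change is gcd(2, new_value).
This can be at most 2.
Since 2 = old gcd 2, the gcd can only stay the same or decrease.

Answer: no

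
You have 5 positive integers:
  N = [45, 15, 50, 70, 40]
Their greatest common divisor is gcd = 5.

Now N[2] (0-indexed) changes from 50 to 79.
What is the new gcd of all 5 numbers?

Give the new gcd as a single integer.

Numbers: [45, 15, 50, 70, 40], gcd = 5
Change: index 2, 50 -> 79
gcd of the OTHER numbers (without index 2): gcd([45, 15, 70, 40]) = 5
New gcd = gcd(g_others, new_val) = gcd(5, 79) = 1

Answer: 1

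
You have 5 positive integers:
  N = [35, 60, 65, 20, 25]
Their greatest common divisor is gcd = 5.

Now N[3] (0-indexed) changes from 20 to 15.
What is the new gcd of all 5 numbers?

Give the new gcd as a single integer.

Numbers: [35, 60, 65, 20, 25], gcd = 5
Change: index 3, 20 -> 15
gcd of the OTHER numbers (without index 3): gcd([35, 60, 65, 25]) = 5
New gcd = gcd(g_others, new_val) = gcd(5, 15) = 5

Answer: 5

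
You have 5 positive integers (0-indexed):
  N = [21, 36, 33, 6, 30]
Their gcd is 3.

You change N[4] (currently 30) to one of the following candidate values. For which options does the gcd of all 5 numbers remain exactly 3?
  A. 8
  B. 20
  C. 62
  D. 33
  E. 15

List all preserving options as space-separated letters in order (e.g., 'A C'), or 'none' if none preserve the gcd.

Old gcd = 3; gcd of others (without N[4]) = 3
New gcd for candidate v: gcd(3, v). Preserves old gcd iff gcd(3, v) = 3.
  Option A: v=8, gcd(3,8)=1 -> changes
  Option B: v=20, gcd(3,20)=1 -> changes
  Option C: v=62, gcd(3,62)=1 -> changes
  Option D: v=33, gcd(3,33)=3 -> preserves
  Option E: v=15, gcd(3,15)=3 -> preserves

Answer: D E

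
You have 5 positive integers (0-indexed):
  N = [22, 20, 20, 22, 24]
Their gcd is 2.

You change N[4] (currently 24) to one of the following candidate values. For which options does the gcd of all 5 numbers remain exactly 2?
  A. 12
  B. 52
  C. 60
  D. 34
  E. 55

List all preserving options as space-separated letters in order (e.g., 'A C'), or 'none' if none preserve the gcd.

Old gcd = 2; gcd of others (without N[4]) = 2
New gcd for candidate v: gcd(2, v). Preserves old gcd iff gcd(2, v) = 2.
  Option A: v=12, gcd(2,12)=2 -> preserves
  Option B: v=52, gcd(2,52)=2 -> preserves
  Option C: v=60, gcd(2,60)=2 -> preserves
  Option D: v=34, gcd(2,34)=2 -> preserves
  Option E: v=55, gcd(2,55)=1 -> changes

Answer: A B C D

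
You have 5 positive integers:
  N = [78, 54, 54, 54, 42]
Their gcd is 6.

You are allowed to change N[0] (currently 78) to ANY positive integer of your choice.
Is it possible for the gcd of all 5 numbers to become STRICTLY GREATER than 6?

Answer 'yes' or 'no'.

Answer: no

Derivation:
Current gcd = 6
gcd of all OTHER numbers (without N[0]=78): gcd([54, 54, 54, 42]) = 6
The new gcd after any change is gcd(6, new_value).
This can be at most 6.
Since 6 = old gcd 6, the gcd can only stay the same or decrease.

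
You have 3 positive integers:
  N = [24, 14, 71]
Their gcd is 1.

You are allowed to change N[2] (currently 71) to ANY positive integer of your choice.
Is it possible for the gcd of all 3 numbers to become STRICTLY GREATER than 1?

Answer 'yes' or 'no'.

Answer: yes

Derivation:
Current gcd = 1
gcd of all OTHER numbers (without N[2]=71): gcd([24, 14]) = 2
The new gcd after any change is gcd(2, new_value).
This can be at most 2.
Since 2 > old gcd 1, the gcd CAN increase (e.g., set N[2] = 2).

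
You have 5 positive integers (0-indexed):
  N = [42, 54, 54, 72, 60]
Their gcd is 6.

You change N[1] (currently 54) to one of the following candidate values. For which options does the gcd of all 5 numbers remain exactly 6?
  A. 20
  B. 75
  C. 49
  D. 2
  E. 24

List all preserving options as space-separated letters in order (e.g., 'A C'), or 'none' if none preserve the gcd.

Answer: E

Derivation:
Old gcd = 6; gcd of others (without N[1]) = 6
New gcd for candidate v: gcd(6, v). Preserves old gcd iff gcd(6, v) = 6.
  Option A: v=20, gcd(6,20)=2 -> changes
  Option B: v=75, gcd(6,75)=3 -> changes
  Option C: v=49, gcd(6,49)=1 -> changes
  Option D: v=2, gcd(6,2)=2 -> changes
  Option E: v=24, gcd(6,24)=6 -> preserves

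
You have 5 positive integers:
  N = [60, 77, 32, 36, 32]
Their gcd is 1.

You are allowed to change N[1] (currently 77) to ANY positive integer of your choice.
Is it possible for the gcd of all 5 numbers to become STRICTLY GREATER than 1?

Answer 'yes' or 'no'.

Current gcd = 1
gcd of all OTHER numbers (without N[1]=77): gcd([60, 32, 36, 32]) = 4
The new gcd after any change is gcd(4, new_value).
This can be at most 4.
Since 4 > old gcd 1, the gcd CAN increase (e.g., set N[1] = 4).

Answer: yes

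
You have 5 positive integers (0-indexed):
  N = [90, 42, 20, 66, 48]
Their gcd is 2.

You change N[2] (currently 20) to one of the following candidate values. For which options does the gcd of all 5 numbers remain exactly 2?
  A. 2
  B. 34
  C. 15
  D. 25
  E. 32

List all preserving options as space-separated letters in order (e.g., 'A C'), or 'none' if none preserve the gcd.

Answer: A B E

Derivation:
Old gcd = 2; gcd of others (without N[2]) = 6
New gcd for candidate v: gcd(6, v). Preserves old gcd iff gcd(6, v) = 2.
  Option A: v=2, gcd(6,2)=2 -> preserves
  Option B: v=34, gcd(6,34)=2 -> preserves
  Option C: v=15, gcd(6,15)=3 -> changes
  Option D: v=25, gcd(6,25)=1 -> changes
  Option E: v=32, gcd(6,32)=2 -> preserves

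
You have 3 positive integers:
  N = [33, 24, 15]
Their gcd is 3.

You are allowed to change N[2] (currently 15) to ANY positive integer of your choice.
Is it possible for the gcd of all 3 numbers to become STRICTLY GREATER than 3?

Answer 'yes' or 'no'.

Answer: no

Derivation:
Current gcd = 3
gcd of all OTHER numbers (without N[2]=15): gcd([33, 24]) = 3
The new gcd after any change is gcd(3, new_value).
This can be at most 3.
Since 3 = old gcd 3, the gcd can only stay the same or decrease.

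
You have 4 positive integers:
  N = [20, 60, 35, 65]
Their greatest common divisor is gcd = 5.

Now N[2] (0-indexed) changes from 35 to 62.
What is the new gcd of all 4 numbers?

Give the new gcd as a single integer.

Numbers: [20, 60, 35, 65], gcd = 5
Change: index 2, 35 -> 62
gcd of the OTHER numbers (without index 2): gcd([20, 60, 65]) = 5
New gcd = gcd(g_others, new_val) = gcd(5, 62) = 1

Answer: 1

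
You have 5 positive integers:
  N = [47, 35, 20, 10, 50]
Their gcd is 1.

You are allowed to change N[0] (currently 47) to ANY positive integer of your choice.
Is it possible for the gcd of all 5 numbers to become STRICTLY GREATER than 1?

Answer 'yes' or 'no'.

Answer: yes

Derivation:
Current gcd = 1
gcd of all OTHER numbers (without N[0]=47): gcd([35, 20, 10, 50]) = 5
The new gcd after any change is gcd(5, new_value).
This can be at most 5.
Since 5 > old gcd 1, the gcd CAN increase (e.g., set N[0] = 5).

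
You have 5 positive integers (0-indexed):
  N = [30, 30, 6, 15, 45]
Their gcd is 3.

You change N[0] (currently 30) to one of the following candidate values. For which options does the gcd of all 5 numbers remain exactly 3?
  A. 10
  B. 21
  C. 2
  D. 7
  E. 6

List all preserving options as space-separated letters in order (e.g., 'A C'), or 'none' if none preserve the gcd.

Answer: B E

Derivation:
Old gcd = 3; gcd of others (without N[0]) = 3
New gcd for candidate v: gcd(3, v). Preserves old gcd iff gcd(3, v) = 3.
  Option A: v=10, gcd(3,10)=1 -> changes
  Option B: v=21, gcd(3,21)=3 -> preserves
  Option C: v=2, gcd(3,2)=1 -> changes
  Option D: v=7, gcd(3,7)=1 -> changes
  Option E: v=6, gcd(3,6)=3 -> preserves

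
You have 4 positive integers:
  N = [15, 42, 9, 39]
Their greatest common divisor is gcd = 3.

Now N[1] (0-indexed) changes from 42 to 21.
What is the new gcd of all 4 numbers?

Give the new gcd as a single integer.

Answer: 3

Derivation:
Numbers: [15, 42, 9, 39], gcd = 3
Change: index 1, 42 -> 21
gcd of the OTHER numbers (without index 1): gcd([15, 9, 39]) = 3
New gcd = gcd(g_others, new_val) = gcd(3, 21) = 3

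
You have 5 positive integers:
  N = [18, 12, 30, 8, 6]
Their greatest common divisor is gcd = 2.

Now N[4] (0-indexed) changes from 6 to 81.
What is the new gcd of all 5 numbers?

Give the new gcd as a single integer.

Answer: 1

Derivation:
Numbers: [18, 12, 30, 8, 6], gcd = 2
Change: index 4, 6 -> 81
gcd of the OTHER numbers (without index 4): gcd([18, 12, 30, 8]) = 2
New gcd = gcd(g_others, new_val) = gcd(2, 81) = 1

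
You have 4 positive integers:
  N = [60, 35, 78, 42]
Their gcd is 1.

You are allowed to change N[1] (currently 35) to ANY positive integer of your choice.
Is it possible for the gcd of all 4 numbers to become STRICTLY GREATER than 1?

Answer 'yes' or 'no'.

Answer: yes

Derivation:
Current gcd = 1
gcd of all OTHER numbers (without N[1]=35): gcd([60, 78, 42]) = 6
The new gcd after any change is gcd(6, new_value).
This can be at most 6.
Since 6 > old gcd 1, the gcd CAN increase (e.g., set N[1] = 6).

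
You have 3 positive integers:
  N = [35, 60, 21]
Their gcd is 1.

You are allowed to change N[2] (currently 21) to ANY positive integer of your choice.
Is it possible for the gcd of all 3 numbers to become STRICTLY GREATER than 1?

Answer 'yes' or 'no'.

Answer: yes

Derivation:
Current gcd = 1
gcd of all OTHER numbers (without N[2]=21): gcd([35, 60]) = 5
The new gcd after any change is gcd(5, new_value).
This can be at most 5.
Since 5 > old gcd 1, the gcd CAN increase (e.g., set N[2] = 5).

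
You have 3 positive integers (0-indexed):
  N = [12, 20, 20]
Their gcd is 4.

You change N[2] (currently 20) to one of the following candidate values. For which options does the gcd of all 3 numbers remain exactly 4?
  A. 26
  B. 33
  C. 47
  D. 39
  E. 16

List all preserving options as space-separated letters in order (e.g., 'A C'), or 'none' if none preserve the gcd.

Answer: E

Derivation:
Old gcd = 4; gcd of others (without N[2]) = 4
New gcd for candidate v: gcd(4, v). Preserves old gcd iff gcd(4, v) = 4.
  Option A: v=26, gcd(4,26)=2 -> changes
  Option B: v=33, gcd(4,33)=1 -> changes
  Option C: v=47, gcd(4,47)=1 -> changes
  Option D: v=39, gcd(4,39)=1 -> changes
  Option E: v=16, gcd(4,16)=4 -> preserves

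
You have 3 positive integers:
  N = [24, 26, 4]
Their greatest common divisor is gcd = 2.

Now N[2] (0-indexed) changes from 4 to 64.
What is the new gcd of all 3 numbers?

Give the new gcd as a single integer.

Answer: 2

Derivation:
Numbers: [24, 26, 4], gcd = 2
Change: index 2, 4 -> 64
gcd of the OTHER numbers (without index 2): gcd([24, 26]) = 2
New gcd = gcd(g_others, new_val) = gcd(2, 64) = 2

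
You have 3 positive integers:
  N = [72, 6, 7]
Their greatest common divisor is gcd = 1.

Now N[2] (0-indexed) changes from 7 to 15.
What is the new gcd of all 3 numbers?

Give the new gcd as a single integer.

Numbers: [72, 6, 7], gcd = 1
Change: index 2, 7 -> 15
gcd of the OTHER numbers (without index 2): gcd([72, 6]) = 6
New gcd = gcd(g_others, new_val) = gcd(6, 15) = 3

Answer: 3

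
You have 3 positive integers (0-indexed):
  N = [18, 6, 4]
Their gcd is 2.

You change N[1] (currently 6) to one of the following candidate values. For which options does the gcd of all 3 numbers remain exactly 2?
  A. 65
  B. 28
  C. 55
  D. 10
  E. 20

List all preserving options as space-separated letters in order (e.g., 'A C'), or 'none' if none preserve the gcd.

Old gcd = 2; gcd of others (without N[1]) = 2
New gcd for candidate v: gcd(2, v). Preserves old gcd iff gcd(2, v) = 2.
  Option A: v=65, gcd(2,65)=1 -> changes
  Option B: v=28, gcd(2,28)=2 -> preserves
  Option C: v=55, gcd(2,55)=1 -> changes
  Option D: v=10, gcd(2,10)=2 -> preserves
  Option E: v=20, gcd(2,20)=2 -> preserves

Answer: B D E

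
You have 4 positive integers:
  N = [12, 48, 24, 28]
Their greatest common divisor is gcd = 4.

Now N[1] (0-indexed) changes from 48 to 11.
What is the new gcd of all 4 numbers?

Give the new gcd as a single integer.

Answer: 1

Derivation:
Numbers: [12, 48, 24, 28], gcd = 4
Change: index 1, 48 -> 11
gcd of the OTHER numbers (without index 1): gcd([12, 24, 28]) = 4
New gcd = gcd(g_others, new_val) = gcd(4, 11) = 1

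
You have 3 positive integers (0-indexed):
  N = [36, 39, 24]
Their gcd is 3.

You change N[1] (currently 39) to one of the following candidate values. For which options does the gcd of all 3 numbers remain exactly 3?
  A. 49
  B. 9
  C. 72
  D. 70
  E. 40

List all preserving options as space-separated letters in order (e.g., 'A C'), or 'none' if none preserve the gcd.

Old gcd = 3; gcd of others (without N[1]) = 12
New gcd for candidate v: gcd(12, v). Preserves old gcd iff gcd(12, v) = 3.
  Option A: v=49, gcd(12,49)=1 -> changes
  Option B: v=9, gcd(12,9)=3 -> preserves
  Option C: v=72, gcd(12,72)=12 -> changes
  Option D: v=70, gcd(12,70)=2 -> changes
  Option E: v=40, gcd(12,40)=4 -> changes

Answer: B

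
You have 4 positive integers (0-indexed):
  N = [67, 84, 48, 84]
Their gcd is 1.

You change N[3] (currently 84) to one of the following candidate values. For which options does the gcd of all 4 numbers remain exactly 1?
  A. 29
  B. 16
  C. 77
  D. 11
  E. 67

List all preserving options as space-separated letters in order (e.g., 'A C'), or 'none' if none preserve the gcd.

Old gcd = 1; gcd of others (without N[3]) = 1
New gcd for candidate v: gcd(1, v). Preserves old gcd iff gcd(1, v) = 1.
  Option A: v=29, gcd(1,29)=1 -> preserves
  Option B: v=16, gcd(1,16)=1 -> preserves
  Option C: v=77, gcd(1,77)=1 -> preserves
  Option D: v=11, gcd(1,11)=1 -> preserves
  Option E: v=67, gcd(1,67)=1 -> preserves

Answer: A B C D E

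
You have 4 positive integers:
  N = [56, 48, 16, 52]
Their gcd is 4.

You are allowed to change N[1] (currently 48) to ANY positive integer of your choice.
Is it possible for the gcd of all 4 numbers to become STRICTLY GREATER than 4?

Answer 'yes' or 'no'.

Answer: no

Derivation:
Current gcd = 4
gcd of all OTHER numbers (without N[1]=48): gcd([56, 16, 52]) = 4
The new gcd after any change is gcd(4, new_value).
This can be at most 4.
Since 4 = old gcd 4, the gcd can only stay the same or decrease.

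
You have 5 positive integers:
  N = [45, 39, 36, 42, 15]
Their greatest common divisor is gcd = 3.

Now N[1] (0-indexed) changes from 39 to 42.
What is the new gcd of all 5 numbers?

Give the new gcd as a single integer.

Answer: 3

Derivation:
Numbers: [45, 39, 36, 42, 15], gcd = 3
Change: index 1, 39 -> 42
gcd of the OTHER numbers (without index 1): gcd([45, 36, 42, 15]) = 3
New gcd = gcd(g_others, new_val) = gcd(3, 42) = 3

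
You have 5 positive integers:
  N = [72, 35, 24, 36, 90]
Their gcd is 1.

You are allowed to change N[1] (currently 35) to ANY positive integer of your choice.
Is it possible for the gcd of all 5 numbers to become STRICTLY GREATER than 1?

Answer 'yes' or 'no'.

Answer: yes

Derivation:
Current gcd = 1
gcd of all OTHER numbers (without N[1]=35): gcd([72, 24, 36, 90]) = 6
The new gcd after any change is gcd(6, new_value).
This can be at most 6.
Since 6 > old gcd 1, the gcd CAN increase (e.g., set N[1] = 6).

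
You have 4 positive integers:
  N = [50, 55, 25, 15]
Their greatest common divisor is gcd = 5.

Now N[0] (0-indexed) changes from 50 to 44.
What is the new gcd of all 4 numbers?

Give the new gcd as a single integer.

Answer: 1

Derivation:
Numbers: [50, 55, 25, 15], gcd = 5
Change: index 0, 50 -> 44
gcd of the OTHER numbers (without index 0): gcd([55, 25, 15]) = 5
New gcd = gcd(g_others, new_val) = gcd(5, 44) = 1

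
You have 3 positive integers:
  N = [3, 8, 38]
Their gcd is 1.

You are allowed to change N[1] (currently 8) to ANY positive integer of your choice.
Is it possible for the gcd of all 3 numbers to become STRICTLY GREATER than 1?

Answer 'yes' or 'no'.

Current gcd = 1
gcd of all OTHER numbers (without N[1]=8): gcd([3, 38]) = 1
The new gcd after any change is gcd(1, new_value).
This can be at most 1.
Since 1 = old gcd 1, the gcd can only stay the same or decrease.

Answer: no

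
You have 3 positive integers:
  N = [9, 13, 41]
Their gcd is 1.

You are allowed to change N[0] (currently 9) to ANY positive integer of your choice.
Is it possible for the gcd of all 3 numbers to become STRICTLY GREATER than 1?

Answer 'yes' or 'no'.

Answer: no

Derivation:
Current gcd = 1
gcd of all OTHER numbers (without N[0]=9): gcd([13, 41]) = 1
The new gcd after any change is gcd(1, new_value).
This can be at most 1.
Since 1 = old gcd 1, the gcd can only stay the same or decrease.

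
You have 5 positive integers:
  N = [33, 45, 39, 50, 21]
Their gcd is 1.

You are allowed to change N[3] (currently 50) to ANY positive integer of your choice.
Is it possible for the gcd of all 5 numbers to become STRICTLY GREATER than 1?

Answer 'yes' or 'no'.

Answer: yes

Derivation:
Current gcd = 1
gcd of all OTHER numbers (without N[3]=50): gcd([33, 45, 39, 21]) = 3
The new gcd after any change is gcd(3, new_value).
This can be at most 3.
Since 3 > old gcd 1, the gcd CAN increase (e.g., set N[3] = 3).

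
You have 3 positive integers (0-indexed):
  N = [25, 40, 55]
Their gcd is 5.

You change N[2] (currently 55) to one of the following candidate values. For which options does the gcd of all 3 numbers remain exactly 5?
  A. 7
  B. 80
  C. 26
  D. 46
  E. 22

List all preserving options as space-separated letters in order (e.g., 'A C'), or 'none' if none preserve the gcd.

Old gcd = 5; gcd of others (without N[2]) = 5
New gcd for candidate v: gcd(5, v). Preserves old gcd iff gcd(5, v) = 5.
  Option A: v=7, gcd(5,7)=1 -> changes
  Option B: v=80, gcd(5,80)=5 -> preserves
  Option C: v=26, gcd(5,26)=1 -> changes
  Option D: v=46, gcd(5,46)=1 -> changes
  Option E: v=22, gcd(5,22)=1 -> changes

Answer: B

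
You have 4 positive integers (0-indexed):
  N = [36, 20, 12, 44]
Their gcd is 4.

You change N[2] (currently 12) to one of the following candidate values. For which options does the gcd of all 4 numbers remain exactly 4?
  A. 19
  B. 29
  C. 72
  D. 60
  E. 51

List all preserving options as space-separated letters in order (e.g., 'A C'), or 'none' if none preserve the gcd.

Answer: C D

Derivation:
Old gcd = 4; gcd of others (without N[2]) = 4
New gcd for candidate v: gcd(4, v). Preserves old gcd iff gcd(4, v) = 4.
  Option A: v=19, gcd(4,19)=1 -> changes
  Option B: v=29, gcd(4,29)=1 -> changes
  Option C: v=72, gcd(4,72)=4 -> preserves
  Option D: v=60, gcd(4,60)=4 -> preserves
  Option E: v=51, gcd(4,51)=1 -> changes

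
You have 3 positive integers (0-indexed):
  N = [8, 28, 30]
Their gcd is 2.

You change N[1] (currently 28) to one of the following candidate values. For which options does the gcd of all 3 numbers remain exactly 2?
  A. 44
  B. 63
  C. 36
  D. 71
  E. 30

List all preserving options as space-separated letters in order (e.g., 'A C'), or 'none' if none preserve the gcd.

Old gcd = 2; gcd of others (without N[1]) = 2
New gcd for candidate v: gcd(2, v). Preserves old gcd iff gcd(2, v) = 2.
  Option A: v=44, gcd(2,44)=2 -> preserves
  Option B: v=63, gcd(2,63)=1 -> changes
  Option C: v=36, gcd(2,36)=2 -> preserves
  Option D: v=71, gcd(2,71)=1 -> changes
  Option E: v=30, gcd(2,30)=2 -> preserves

Answer: A C E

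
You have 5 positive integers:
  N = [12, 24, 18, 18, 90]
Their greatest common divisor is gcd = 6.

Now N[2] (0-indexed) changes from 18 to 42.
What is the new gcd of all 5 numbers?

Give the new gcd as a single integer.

Numbers: [12, 24, 18, 18, 90], gcd = 6
Change: index 2, 18 -> 42
gcd of the OTHER numbers (without index 2): gcd([12, 24, 18, 90]) = 6
New gcd = gcd(g_others, new_val) = gcd(6, 42) = 6

Answer: 6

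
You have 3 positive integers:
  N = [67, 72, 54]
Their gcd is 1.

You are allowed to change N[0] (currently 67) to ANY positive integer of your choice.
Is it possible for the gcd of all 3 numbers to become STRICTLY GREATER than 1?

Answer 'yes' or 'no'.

Current gcd = 1
gcd of all OTHER numbers (without N[0]=67): gcd([72, 54]) = 18
The new gcd after any change is gcd(18, new_value).
This can be at most 18.
Since 18 > old gcd 1, the gcd CAN increase (e.g., set N[0] = 18).

Answer: yes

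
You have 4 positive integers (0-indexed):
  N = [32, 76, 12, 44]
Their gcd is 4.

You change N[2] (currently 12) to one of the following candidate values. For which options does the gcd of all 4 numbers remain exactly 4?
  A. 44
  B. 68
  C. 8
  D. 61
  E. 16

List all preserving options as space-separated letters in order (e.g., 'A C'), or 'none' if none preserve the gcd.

Old gcd = 4; gcd of others (without N[2]) = 4
New gcd for candidate v: gcd(4, v). Preserves old gcd iff gcd(4, v) = 4.
  Option A: v=44, gcd(4,44)=4 -> preserves
  Option B: v=68, gcd(4,68)=4 -> preserves
  Option C: v=8, gcd(4,8)=4 -> preserves
  Option D: v=61, gcd(4,61)=1 -> changes
  Option E: v=16, gcd(4,16)=4 -> preserves

Answer: A B C E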